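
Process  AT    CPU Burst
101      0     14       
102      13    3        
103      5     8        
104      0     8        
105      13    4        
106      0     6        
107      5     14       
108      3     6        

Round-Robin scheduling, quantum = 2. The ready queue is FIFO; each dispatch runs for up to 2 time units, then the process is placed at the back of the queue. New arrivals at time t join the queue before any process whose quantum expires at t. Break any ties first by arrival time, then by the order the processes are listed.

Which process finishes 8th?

Schedule: | 101 0-2 | 104 2-4 | 106 4-6 | 101 6-8 | 108 8-10 | 104 10-12 | 103 12-14 | 107 14-16 | 106 16-18 | 101 18-20 | 108 20-22 | 104 22-24 | 102 24-26 | 105 26-28 | 103 28-30 | 107 30-32 | 106 32-34 | 101 34-36 | 108 36-38 | 104 38-40 | 102 40-41 | 105 41-43 | 103 43-45 | 107 45-47 | 101 47-49 | 103 49-51 | 107 51-53 | 101 53-55 | 107 55-57 | 101 57-59 | 107 59-63 |
Completion: 101=59  102=41  103=51  104=40  105=43  106=34  107=63  108=38
Finish order: 106 → 108 → 104 → 102 → 105 → 103 → 101 → 107

107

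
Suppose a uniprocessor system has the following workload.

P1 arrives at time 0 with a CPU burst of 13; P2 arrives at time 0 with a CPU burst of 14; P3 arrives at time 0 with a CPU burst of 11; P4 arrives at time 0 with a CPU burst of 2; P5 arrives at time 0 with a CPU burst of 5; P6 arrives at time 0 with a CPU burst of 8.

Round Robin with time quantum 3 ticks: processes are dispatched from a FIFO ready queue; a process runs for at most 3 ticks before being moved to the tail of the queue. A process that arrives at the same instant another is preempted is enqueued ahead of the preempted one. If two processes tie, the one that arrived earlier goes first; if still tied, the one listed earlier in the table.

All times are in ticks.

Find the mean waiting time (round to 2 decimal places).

30.33

Timeline: | P1 0-3 | P2 3-6 | P3 6-9 | P4 9-11 | P5 11-14 | P6 14-17 | P1 17-20 | P2 20-23 | P3 23-26 | P5 26-28 | P6 28-31 | P1 31-34 | P2 34-37 | P3 37-40 | P6 40-42 | P1 42-45 | P2 45-48 | P3 48-50 | P1 50-51 | P2 51-53 |
Completion: P1=51  P2=53  P3=50  P4=11  P5=28  P6=42
Waiting times: P1=38, P2=39, P3=39, P4=9, P5=23, P6=34
Average waiting = (38+39+39+9+23+34) / 6 = 182/6 = 30.33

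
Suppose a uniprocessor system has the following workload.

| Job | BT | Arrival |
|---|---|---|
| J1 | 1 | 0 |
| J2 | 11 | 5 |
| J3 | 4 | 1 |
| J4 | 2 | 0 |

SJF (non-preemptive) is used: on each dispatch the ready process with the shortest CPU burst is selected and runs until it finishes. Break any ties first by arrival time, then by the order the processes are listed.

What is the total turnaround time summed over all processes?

Timeline: | J1 0-1 | J4 1-3 | J3 3-7 | J2 7-18 |
Completion: J1=1  J2=18  J3=7  J4=3
Turnaround = completion − arrival: J1=1, J2=13, J3=6, J4=3
Total turnaround = 1 + 13 + 6 + 3 = 23

23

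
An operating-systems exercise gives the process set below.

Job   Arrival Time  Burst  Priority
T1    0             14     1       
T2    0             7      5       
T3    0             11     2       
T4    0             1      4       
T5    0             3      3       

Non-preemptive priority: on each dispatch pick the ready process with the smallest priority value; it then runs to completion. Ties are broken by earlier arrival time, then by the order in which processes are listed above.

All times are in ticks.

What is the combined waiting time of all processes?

Gantt: | T1 0-14 | T3 14-25 | T5 25-28 | T4 28-29 | T2 29-36 |
Completion: T1=14  T2=36  T3=25  T4=29  T5=28
Turnaround (C−A): T1=14  T2=36  T3=25  T4=29  T5=28
Waiting = turnaround − burst: T1=0, T2=29, T3=14, T4=28, T5=25
Total waiting = 0 + 29 + 14 + 28 + 25 = 96

96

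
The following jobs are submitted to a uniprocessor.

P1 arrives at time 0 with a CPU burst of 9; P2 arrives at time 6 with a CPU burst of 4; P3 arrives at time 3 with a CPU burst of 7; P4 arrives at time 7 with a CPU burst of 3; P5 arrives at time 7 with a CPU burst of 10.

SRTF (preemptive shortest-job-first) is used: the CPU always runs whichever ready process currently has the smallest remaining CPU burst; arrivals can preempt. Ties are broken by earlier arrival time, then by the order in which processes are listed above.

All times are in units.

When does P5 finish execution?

Gantt: | P1 0-9 | P4 9-12 | P2 12-16 | P3 16-23 | P5 23-33 |
Completion: P1=9  P2=16  P3=23  P4=12  P5=33
Turnaround (C−A): P1=9  P2=10  P3=20  P4=5  P5=26

33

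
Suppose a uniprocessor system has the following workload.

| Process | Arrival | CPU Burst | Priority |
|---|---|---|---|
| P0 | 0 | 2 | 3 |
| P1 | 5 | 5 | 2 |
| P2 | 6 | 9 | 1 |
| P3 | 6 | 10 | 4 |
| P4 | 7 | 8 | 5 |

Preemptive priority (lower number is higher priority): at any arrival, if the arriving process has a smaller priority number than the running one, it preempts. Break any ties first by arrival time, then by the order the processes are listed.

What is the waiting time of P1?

9

Timeline: | P0 0-2 | idle 2-5 | P1 5-6 | P2 6-15 | P1 15-19 | P3 19-29 | P4 29-37 |
Completion: P0=2  P1=19  P2=15  P3=29  P4=37
Turnaround (C−A): P0=2  P1=14  P2=9  P3=23  P4=30
Waiting(P1) = turnaround − burst = 14 − 5 = 9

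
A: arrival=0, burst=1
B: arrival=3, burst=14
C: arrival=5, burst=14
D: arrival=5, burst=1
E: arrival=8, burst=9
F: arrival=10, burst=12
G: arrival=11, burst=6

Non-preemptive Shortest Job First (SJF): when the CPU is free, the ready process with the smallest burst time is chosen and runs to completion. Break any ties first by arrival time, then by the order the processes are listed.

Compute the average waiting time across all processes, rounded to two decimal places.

14.00

Timeline: | A 0-1 | idle 1-3 | B 3-17 | D 17-18 | G 18-24 | E 24-33 | F 33-45 | C 45-59 |
Completion: A=1  B=17  C=59  D=18  E=33  F=45  G=24
Turnaround (C−A): A=1  B=14  C=54  D=13  E=25  F=35  G=13
Waiting times: A=0, B=0, C=40, D=12, E=16, F=23, G=7
Average waiting = (0+0+40+12+16+23+7) / 7 = 98/7 = 14.00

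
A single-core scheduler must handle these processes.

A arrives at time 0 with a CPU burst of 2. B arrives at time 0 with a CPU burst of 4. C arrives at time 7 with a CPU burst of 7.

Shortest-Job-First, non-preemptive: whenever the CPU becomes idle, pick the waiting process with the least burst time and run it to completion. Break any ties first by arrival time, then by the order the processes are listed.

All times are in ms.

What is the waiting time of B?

2

Timeline: | A 0-2 | B 2-6 | idle 6-7 | C 7-14 |
Completion: A=2  B=6  C=14
Turnaround (C−A): A=2  B=6  C=7
Waiting(B) = turnaround − burst = 6 − 4 = 2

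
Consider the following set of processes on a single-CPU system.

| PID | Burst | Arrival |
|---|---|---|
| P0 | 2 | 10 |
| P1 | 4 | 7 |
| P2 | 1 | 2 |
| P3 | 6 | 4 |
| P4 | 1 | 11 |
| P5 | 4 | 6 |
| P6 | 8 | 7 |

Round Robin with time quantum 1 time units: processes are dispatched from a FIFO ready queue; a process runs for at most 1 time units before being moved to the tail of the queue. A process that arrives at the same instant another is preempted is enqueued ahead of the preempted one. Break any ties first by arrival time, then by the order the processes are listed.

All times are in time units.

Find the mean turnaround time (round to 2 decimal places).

12.86

Gantt: | idle 0-2 | P2 2-3 | idle 3-4 | P3 4-6 | P5 6-7 | P3 7-8 | P1 8-9 | P6 9-10 | P5 10-11 | P3 11-12 | P1 12-13 | P0 13-14 | P6 14-15 | P4 15-16 | P5 16-17 | P3 17-18 | P1 18-19 | P0 19-20 | P6 20-21 | P5 21-22 | P3 22-23 | P1 23-24 | P6 24-29 |
Completion: P0=20  P1=24  P2=3  P3=23  P4=16  P5=22  P6=29
Turnaround (C−A): P0=10  P1=17  P2=1  P3=19  P4=5  P5=16  P6=22
Turnaround times: P0=10, P1=17, P2=1, P3=19, P4=5, P5=16, P6=22
Average turnaround = (10+17+1+19+5+16+22) / 7 = 90/7 = 12.86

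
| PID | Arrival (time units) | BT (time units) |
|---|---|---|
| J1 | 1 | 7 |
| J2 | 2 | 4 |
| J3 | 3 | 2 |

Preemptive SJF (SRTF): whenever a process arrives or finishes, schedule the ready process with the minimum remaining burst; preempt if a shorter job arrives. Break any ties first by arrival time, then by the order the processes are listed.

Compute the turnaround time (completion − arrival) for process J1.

13

Timeline: | idle 0-1 | J1 1-2 | J2 2-3 | J3 3-5 | J2 5-8 | J1 8-14 |
Completion: J1=14  J2=8  J3=5
Turnaround(J1) = completion − arrival = 14 − 1 = 13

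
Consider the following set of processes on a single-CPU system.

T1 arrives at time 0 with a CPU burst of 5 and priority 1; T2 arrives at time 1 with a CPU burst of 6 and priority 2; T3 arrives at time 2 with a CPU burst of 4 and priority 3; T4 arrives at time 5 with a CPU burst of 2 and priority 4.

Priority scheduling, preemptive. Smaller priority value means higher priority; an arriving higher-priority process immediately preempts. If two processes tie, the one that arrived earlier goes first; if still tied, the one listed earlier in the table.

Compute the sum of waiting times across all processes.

23

Schedule: | T1 0-5 | T2 5-11 | T3 11-15 | T4 15-17 |
Completion: T1=5  T2=11  T3=15  T4=17
Waiting = turnaround − burst: T1=0, T2=4, T3=9, T4=10
Total waiting = 0 + 4 + 9 + 10 = 23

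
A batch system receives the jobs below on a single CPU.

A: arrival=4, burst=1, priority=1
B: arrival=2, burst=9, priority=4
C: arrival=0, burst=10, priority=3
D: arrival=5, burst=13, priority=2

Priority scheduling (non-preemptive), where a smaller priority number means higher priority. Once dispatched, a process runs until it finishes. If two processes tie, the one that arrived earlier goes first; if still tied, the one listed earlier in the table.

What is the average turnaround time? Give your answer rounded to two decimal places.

Timeline: | C 0-10 | A 10-11 | D 11-24 | B 24-33 |
Completion: A=11  B=33  C=10  D=24
Turnaround (C−A): A=7  B=31  C=10  D=19
Turnaround times: A=7, B=31, C=10, D=19
Average turnaround = (7+31+10+19) / 4 = 67/4 = 16.75

16.75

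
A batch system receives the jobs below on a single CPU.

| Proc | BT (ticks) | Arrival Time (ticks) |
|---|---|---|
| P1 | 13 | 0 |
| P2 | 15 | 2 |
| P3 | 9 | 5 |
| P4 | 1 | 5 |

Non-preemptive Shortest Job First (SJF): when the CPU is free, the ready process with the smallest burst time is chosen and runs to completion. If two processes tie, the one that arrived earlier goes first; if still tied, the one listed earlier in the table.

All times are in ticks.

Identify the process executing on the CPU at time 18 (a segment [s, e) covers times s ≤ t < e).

Gantt: | P1 0-13 | P4 13-14 | P3 14-23 | P2 23-38 |
Completion: P1=13  P2=38  P3=23  P4=14
Turnaround (C−A): P1=13  P2=36  P3=18  P4=9

P3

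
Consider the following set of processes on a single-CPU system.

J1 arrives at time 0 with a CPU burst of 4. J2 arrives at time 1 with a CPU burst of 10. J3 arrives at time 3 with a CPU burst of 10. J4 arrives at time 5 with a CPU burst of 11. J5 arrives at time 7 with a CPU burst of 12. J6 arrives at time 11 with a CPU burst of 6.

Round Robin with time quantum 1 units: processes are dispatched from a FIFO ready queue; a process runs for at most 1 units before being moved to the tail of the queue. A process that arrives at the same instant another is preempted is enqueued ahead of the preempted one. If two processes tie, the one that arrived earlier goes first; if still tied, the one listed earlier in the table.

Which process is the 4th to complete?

J3

Gantt: | J1 0-1 | J2 1-2 | J1 2-3 | J2 3-4 | J3 4-5 | J1 5-6 | J2 6-7 | J4 7-8 | J3 8-9 | J1 9-10 | J5 10-11 | J2 11-12 | J4 12-13 | J3 13-14 | J6 14-15 | J5 15-16 | J2 16-17 | J4 17-18 | J3 18-19 | J6 19-20 | J5 20-21 | J2 21-22 | J4 22-23 | J3 23-24 | J6 24-25 | J5 25-26 | J2 26-27 | J4 27-28 | J3 28-29 | J6 29-30 | J5 30-31 | J2 31-32 | J4 32-33 | J3 33-34 | J6 34-35 | J5 35-36 | J2 36-37 | J4 37-38 | J3 38-39 | J6 39-40 | J5 40-41 | J2 41-42 | J4 42-43 | J3 43-44 | J5 44-45 | J4 45-46 | J3 46-47 | J5 47-48 | J4 48-49 | J5 49-50 | J4 50-51 | J5 51-53 |
Completion: J1=10  J2=42  J3=47  J4=51  J5=53  J6=40
Finish order: J1 → J6 → J2 → J3 → J4 → J5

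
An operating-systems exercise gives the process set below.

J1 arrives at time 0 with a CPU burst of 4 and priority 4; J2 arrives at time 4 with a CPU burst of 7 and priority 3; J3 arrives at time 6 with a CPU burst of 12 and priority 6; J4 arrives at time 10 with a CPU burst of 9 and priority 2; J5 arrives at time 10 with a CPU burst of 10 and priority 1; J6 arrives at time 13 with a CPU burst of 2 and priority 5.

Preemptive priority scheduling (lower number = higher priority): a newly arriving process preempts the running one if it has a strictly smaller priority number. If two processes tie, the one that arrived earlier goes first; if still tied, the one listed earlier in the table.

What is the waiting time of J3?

26

Gantt: | J1 0-4 | J2 4-10 | J5 10-20 | J4 20-29 | J2 29-30 | J6 30-32 | J3 32-44 |
Completion: J1=4  J2=30  J3=44  J4=29  J5=20  J6=32
Turnaround (C−A): J1=4  J2=26  J3=38  J4=19  J5=10  J6=19
Waiting(J3) = turnaround − burst = 38 − 12 = 26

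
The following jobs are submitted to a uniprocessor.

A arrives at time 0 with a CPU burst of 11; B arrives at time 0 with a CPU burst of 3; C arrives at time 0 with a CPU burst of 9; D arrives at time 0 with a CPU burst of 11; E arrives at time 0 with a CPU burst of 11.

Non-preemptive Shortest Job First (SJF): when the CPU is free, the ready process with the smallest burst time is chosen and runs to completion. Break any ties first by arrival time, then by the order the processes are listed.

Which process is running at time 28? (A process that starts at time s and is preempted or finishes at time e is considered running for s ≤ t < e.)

D

Schedule: | B 0-3 | C 3-12 | A 12-23 | D 23-34 | E 34-45 |
Completion: A=23  B=3  C=12  D=34  E=45
Turnaround (C−A): A=23  B=3  C=12  D=34  E=45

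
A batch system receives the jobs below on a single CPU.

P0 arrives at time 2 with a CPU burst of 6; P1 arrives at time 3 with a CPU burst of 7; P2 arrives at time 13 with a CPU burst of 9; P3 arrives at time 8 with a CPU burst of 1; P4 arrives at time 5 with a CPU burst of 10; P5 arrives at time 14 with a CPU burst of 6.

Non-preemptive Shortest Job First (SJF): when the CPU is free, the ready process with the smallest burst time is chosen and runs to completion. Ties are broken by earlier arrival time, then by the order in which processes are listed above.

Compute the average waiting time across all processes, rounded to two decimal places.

7.17

Timeline: | idle 0-2 | P0 2-8 | P3 8-9 | P1 9-16 | P5 16-22 | P2 22-31 | P4 31-41 |
Completion: P0=8  P1=16  P2=31  P3=9  P4=41  P5=22
Turnaround (C−A): P0=6  P1=13  P2=18  P3=1  P4=36  P5=8
Waiting times: P0=0, P1=6, P2=9, P3=0, P4=26, P5=2
Average waiting = (0+6+9+0+26+2) / 6 = 43/6 = 7.17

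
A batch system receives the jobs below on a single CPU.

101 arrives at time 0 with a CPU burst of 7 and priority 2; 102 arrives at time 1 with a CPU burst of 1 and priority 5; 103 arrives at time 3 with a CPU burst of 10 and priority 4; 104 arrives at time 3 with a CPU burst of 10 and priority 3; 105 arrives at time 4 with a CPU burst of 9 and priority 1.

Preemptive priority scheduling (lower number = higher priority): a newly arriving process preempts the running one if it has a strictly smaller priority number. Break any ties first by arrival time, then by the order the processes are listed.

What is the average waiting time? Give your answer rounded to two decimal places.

Gantt: | 101 0-4 | 105 4-13 | 101 13-16 | 104 16-26 | 103 26-36 | 102 36-37 |
Completion: 101=16  102=37  103=36  104=26  105=13
Waiting times: 101=9, 102=35, 103=23, 104=13, 105=0
Average waiting = (9+35+23+13+0) / 5 = 80/5 = 16.00

16.00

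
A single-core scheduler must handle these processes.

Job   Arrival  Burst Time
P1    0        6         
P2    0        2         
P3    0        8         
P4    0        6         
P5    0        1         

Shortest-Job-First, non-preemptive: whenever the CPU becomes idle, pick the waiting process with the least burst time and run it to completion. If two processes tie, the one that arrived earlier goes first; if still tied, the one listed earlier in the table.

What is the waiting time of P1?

3

Gantt: | P5 0-1 | P2 1-3 | P1 3-9 | P4 9-15 | P3 15-23 |
Completion: P1=9  P2=3  P3=23  P4=15  P5=1
Waiting(P1) = turnaround − burst = 9 − 6 = 3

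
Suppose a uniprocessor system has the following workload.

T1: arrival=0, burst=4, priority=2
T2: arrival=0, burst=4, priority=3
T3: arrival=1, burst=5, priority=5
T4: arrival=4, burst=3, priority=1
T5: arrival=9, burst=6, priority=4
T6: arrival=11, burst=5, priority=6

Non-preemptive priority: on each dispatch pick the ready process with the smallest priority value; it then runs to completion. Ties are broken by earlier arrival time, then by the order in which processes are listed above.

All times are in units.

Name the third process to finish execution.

Schedule: | T1 0-4 | T4 4-7 | T2 7-11 | T5 11-17 | T3 17-22 | T6 22-27 |
Completion: T1=4  T2=11  T3=22  T4=7  T5=17  T6=27
Turnaround (C−A): T1=4  T2=11  T3=21  T4=3  T5=8  T6=16
Finish order: T1 → T4 → T2 → T5 → T3 → T6

T2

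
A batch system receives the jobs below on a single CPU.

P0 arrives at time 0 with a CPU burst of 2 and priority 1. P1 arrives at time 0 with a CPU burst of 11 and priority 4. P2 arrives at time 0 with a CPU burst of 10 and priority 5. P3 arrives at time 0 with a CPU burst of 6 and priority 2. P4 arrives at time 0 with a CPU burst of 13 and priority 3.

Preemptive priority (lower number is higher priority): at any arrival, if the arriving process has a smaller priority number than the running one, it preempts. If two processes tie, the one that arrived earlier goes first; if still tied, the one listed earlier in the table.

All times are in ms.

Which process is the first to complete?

Schedule: | P0 0-2 | P3 2-8 | P4 8-21 | P1 21-32 | P2 32-42 |
Completion: P0=2  P1=32  P2=42  P3=8  P4=21
Turnaround (C−A): P0=2  P1=32  P2=42  P3=8  P4=21
Finish order: P0 → P3 → P4 → P1 → P2

P0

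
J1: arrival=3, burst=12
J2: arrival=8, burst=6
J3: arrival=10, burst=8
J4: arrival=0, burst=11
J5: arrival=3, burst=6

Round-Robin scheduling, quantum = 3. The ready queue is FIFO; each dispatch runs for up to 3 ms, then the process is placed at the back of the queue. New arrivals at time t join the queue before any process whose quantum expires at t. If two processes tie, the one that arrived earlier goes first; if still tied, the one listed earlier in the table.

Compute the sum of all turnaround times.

152

Timeline: | J4 0-3 | J1 3-6 | J5 6-9 | J4 9-12 | J1 12-15 | J2 15-18 | J5 18-21 | J3 21-24 | J4 24-27 | J1 27-30 | J2 30-33 | J3 33-36 | J4 36-38 | J1 38-41 | J3 41-43 |
Completion: J1=41  J2=33  J3=43  J4=38  J5=21
Turnaround (C−A): J1=38  J2=25  J3=33  J4=38  J5=18
Turnaround = completion − arrival: J1=38, J2=25, J3=33, J4=38, J5=18
Total turnaround = 38 + 25 + 33 + 38 + 18 = 152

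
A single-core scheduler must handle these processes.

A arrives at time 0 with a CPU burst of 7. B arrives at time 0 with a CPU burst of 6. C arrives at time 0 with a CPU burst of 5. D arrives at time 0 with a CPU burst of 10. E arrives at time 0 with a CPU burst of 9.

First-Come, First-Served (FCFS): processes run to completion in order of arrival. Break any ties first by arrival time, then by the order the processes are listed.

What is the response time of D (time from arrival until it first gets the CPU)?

Schedule: | A 0-7 | B 7-13 | C 13-18 | D 18-28 | E 28-37 |
Completion: A=7  B=13  C=18  D=28  E=37
Response(D) = first start − arrival = 18 − 0 = 18

18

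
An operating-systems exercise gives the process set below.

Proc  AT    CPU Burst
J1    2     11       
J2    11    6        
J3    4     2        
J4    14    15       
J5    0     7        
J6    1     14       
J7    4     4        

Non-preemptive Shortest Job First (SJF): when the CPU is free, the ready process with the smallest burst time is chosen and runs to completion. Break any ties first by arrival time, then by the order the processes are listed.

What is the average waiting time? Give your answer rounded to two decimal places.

Timeline: | J5 0-7 | J3 7-9 | J7 9-13 | J2 13-19 | J1 19-30 | J6 30-44 | J4 44-59 |
Completion: J1=30  J2=19  J3=9  J4=59  J5=7  J6=44  J7=13
Waiting times: J1=17, J2=2, J3=3, J4=30, J5=0, J6=29, J7=5
Average waiting = (17+2+3+30+0+29+5) / 7 = 86/7 = 12.29

12.29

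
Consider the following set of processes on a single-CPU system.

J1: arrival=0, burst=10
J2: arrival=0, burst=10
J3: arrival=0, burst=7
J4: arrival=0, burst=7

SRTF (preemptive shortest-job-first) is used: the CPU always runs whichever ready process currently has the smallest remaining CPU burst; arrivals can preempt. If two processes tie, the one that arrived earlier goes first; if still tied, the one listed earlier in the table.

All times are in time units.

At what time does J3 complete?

7

Gantt: | J3 0-7 | J4 7-14 | J1 14-24 | J2 24-34 |
Completion: J1=24  J2=34  J3=7  J4=14
Turnaround (C−A): J1=24  J2=34  J3=7  J4=14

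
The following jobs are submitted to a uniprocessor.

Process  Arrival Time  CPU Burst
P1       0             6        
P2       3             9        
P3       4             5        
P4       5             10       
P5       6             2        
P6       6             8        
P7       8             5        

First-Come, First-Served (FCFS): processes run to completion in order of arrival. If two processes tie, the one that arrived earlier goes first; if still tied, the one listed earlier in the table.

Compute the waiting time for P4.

Timeline: | P1 0-6 | P2 6-15 | P3 15-20 | P4 20-30 | P5 30-32 | P6 32-40 | P7 40-45 |
Completion: P1=6  P2=15  P3=20  P4=30  P5=32  P6=40  P7=45
Turnaround (C−A): P1=6  P2=12  P3=16  P4=25  P5=26  P6=34  P7=37
Waiting(P4) = turnaround − burst = 25 − 10 = 15

15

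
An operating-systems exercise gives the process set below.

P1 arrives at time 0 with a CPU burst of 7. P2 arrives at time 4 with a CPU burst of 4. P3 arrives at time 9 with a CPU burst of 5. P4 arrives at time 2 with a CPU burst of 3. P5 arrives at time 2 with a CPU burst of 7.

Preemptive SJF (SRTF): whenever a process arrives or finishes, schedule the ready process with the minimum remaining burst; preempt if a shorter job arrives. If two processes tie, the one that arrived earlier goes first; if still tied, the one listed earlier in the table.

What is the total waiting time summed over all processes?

Schedule: | P1 0-2 | P4 2-5 | P2 5-9 | P1 9-14 | P3 14-19 | P5 19-26 |
Completion: P1=14  P2=9  P3=19  P4=5  P5=26
Waiting = turnaround − burst: P1=7, P2=1, P3=5, P4=0, P5=17
Total waiting = 7 + 1 + 5 + 0 + 17 = 30

30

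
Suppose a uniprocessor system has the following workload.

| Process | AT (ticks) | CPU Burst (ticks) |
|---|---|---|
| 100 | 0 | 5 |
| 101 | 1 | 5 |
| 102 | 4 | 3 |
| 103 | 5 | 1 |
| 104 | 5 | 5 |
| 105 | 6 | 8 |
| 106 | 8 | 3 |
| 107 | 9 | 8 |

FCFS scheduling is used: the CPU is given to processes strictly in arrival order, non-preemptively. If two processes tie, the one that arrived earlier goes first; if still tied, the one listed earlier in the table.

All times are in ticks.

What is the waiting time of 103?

Gantt: | 100 0-5 | 101 5-10 | 102 10-13 | 103 13-14 | 104 14-19 | 105 19-27 | 106 27-30 | 107 30-38 |
Completion: 100=5  101=10  102=13  103=14  104=19  105=27  106=30  107=38
Turnaround (C−A): 100=5  101=9  102=9  103=9  104=14  105=21  106=22  107=29
Waiting(103) = turnaround − burst = 9 − 1 = 8

8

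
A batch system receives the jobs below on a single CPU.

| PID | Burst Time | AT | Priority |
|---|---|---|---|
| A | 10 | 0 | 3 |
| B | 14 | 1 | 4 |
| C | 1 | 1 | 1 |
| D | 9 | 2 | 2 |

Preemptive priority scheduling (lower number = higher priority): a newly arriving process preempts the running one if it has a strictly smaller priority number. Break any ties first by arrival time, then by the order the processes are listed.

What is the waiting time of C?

Timeline: | A 0-1 | C 1-2 | D 2-11 | A 11-20 | B 20-34 |
Completion: A=20  B=34  C=2  D=11
Turnaround (C−A): A=20  B=33  C=1  D=9
Waiting(C) = turnaround − burst = 1 − 1 = 0

0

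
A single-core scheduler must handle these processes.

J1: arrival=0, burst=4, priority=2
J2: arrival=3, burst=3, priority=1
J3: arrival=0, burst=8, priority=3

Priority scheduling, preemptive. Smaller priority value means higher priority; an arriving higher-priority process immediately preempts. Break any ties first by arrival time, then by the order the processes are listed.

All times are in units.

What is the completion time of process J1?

7

Gantt: | J1 0-3 | J2 3-6 | J1 6-7 | J3 7-15 |
Completion: J1=7  J2=6  J3=15
Turnaround (C−A): J1=7  J2=3  J3=15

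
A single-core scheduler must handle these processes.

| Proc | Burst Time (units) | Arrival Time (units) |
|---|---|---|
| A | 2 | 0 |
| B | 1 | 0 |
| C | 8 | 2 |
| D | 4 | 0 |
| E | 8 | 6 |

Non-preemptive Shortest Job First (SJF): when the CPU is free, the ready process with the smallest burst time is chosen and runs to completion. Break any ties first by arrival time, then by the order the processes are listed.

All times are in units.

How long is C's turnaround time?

13

Gantt: | B 0-1 | A 1-3 | D 3-7 | C 7-15 | E 15-23 |
Completion: A=3  B=1  C=15  D=7  E=23
Turnaround (C−A): A=3  B=1  C=13  D=7  E=17
Turnaround(C) = completion − arrival = 15 − 2 = 13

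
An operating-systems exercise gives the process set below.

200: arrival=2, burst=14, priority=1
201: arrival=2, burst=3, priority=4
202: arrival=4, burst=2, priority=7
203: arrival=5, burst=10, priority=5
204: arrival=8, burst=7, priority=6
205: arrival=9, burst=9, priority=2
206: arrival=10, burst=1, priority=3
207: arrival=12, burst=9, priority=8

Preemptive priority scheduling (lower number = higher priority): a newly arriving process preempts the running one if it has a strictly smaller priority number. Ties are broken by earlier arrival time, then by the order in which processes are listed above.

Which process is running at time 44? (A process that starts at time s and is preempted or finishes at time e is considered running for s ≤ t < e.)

Timeline: | idle 0-2 | 200 2-16 | 205 16-25 | 206 25-26 | 201 26-29 | 203 29-39 | 204 39-46 | 202 46-48 | 207 48-57 |
Completion: 200=16  201=29  202=48  203=39  204=46  205=25  206=26  207=57
Turnaround (C−A): 200=14  201=27  202=44  203=34  204=38  205=16  206=16  207=45

204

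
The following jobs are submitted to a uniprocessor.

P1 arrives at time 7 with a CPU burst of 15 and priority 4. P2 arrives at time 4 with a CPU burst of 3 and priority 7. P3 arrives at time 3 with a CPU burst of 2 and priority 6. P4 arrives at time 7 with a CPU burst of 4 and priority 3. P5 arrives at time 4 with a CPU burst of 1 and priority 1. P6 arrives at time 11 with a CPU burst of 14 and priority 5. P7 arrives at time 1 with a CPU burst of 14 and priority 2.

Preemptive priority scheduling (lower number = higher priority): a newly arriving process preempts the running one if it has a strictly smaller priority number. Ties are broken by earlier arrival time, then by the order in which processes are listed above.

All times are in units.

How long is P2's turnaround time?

Gantt: | idle 0-1 | P7 1-4 | P5 4-5 | P7 5-16 | P4 16-20 | P1 20-35 | P6 35-49 | P3 49-51 | P2 51-54 |
Completion: P1=35  P2=54  P3=51  P4=20  P5=5  P6=49  P7=16
Turnaround(P2) = completion − arrival = 54 − 4 = 50

50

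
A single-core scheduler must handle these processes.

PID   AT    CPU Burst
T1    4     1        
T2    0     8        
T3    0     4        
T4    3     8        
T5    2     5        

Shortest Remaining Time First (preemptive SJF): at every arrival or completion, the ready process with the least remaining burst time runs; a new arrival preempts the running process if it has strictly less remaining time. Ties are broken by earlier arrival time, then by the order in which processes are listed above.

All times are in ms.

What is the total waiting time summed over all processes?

28

Gantt: | T3 0-4 | T1 4-5 | T5 5-10 | T2 10-18 | T4 18-26 |
Completion: T1=5  T2=18  T3=4  T4=26  T5=10
Turnaround (C−A): T1=1  T2=18  T3=4  T4=23  T5=8
Waiting = turnaround − burst: T1=0, T2=10, T3=0, T4=15, T5=3
Total waiting = 0 + 10 + 0 + 15 + 3 = 28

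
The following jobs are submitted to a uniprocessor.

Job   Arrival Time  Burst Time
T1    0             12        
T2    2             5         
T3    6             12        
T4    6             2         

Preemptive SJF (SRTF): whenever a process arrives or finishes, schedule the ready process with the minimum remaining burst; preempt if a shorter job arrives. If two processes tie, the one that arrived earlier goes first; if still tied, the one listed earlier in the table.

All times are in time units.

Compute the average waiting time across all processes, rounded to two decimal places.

5.25

Schedule: | T1 0-2 | T2 2-7 | T4 7-9 | T1 9-19 | T3 19-31 |
Completion: T1=19  T2=7  T3=31  T4=9
Waiting times: T1=7, T2=0, T3=13, T4=1
Average waiting = (7+0+13+1) / 4 = 21/4 = 5.25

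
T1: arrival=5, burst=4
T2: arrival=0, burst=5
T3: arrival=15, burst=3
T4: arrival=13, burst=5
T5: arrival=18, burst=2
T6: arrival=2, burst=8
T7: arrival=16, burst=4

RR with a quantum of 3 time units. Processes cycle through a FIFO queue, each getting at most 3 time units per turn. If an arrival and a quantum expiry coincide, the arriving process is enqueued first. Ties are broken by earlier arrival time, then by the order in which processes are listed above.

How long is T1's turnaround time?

10

Gantt: | T2 0-3 | T6 3-6 | T2 6-8 | T1 8-11 | T6 11-14 | T1 14-15 | T4 15-18 | T6 18-20 | T3 20-23 | T7 23-26 | T5 26-28 | T4 28-30 | T7 30-31 |
Completion: T1=15  T2=8  T3=23  T4=30  T5=28  T6=20  T7=31
Turnaround (C−A): T1=10  T2=8  T3=8  T4=17  T5=10  T6=18  T7=15
Turnaround(T1) = completion − arrival = 15 − 5 = 10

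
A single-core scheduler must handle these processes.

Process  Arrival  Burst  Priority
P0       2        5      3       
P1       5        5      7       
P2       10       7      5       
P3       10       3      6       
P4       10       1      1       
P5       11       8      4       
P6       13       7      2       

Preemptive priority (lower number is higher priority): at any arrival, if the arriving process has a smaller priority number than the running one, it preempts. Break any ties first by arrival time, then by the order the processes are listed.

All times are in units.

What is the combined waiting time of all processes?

74

Gantt: | idle 0-2 | P0 2-7 | P1 7-10 | P4 10-11 | P5 11-13 | P6 13-20 | P5 20-26 | P2 26-33 | P3 33-36 | P1 36-38 |
Completion: P0=7  P1=38  P2=33  P3=36  P4=11  P5=26  P6=20
Waiting = turnaround − burst: P0=0, P1=28, P2=16, P3=23, P4=0, P5=7, P6=0
Total waiting = 0 + 28 + 16 + 23 + 0 + 7 + 0 = 74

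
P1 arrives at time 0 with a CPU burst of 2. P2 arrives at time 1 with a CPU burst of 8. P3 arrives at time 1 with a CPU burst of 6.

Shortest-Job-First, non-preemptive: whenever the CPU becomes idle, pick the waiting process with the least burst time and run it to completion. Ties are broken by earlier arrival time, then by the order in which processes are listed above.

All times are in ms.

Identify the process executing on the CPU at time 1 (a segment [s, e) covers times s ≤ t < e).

P1

Gantt: | P1 0-2 | P3 2-8 | P2 8-16 |
Completion: P1=2  P2=16  P3=8
Turnaround (C−A): P1=2  P2=15  P3=7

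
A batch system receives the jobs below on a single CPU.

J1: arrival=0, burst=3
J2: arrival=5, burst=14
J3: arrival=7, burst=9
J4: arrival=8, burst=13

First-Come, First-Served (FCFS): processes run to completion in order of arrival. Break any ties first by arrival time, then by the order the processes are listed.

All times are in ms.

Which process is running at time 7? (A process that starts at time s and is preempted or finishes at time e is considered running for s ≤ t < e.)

J2

Schedule: | J1 0-3 | idle 3-5 | J2 5-19 | J3 19-28 | J4 28-41 |
Completion: J1=3  J2=19  J3=28  J4=41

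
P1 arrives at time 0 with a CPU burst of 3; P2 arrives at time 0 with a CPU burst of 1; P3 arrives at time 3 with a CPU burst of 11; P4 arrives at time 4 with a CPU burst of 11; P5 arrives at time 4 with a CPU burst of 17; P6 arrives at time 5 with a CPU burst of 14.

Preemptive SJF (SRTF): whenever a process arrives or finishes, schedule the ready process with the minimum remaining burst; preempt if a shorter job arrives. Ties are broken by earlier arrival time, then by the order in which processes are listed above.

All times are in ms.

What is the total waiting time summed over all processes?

70

Timeline: | P2 0-1 | P1 1-4 | P3 4-15 | P4 15-26 | P6 26-40 | P5 40-57 |
Completion: P1=4  P2=1  P3=15  P4=26  P5=57  P6=40
Turnaround (C−A): P1=4  P2=1  P3=12  P4=22  P5=53  P6=35
Waiting = turnaround − burst: P1=1, P2=0, P3=1, P4=11, P5=36, P6=21
Total waiting = 1 + 0 + 1 + 11 + 36 + 21 = 70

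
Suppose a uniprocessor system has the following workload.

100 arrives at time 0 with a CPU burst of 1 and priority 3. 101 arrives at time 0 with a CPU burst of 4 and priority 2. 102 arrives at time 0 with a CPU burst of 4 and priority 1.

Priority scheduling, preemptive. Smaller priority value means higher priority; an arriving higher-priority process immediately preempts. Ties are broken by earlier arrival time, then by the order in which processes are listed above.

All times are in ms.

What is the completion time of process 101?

Schedule: | 102 0-4 | 101 4-8 | 100 8-9 |
Completion: 100=9  101=8  102=4
Turnaround (C−A): 100=9  101=8  102=4

8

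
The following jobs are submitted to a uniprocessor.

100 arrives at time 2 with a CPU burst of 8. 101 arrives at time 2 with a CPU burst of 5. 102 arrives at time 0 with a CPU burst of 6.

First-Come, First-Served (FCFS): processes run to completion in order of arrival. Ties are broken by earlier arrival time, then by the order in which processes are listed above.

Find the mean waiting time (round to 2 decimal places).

Gantt: | 102 0-6 | 100 6-14 | 101 14-19 |
Completion: 100=14  101=19  102=6
Turnaround (C−A): 100=12  101=17  102=6
Waiting times: 100=4, 101=12, 102=0
Average waiting = (4+12+0) / 3 = 16/3 = 5.33

5.33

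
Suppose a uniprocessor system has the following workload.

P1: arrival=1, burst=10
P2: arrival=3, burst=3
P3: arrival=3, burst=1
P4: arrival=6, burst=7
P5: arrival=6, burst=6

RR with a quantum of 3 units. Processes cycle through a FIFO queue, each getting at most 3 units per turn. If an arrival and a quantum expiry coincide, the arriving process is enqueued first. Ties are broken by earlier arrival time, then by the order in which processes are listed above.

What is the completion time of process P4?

28

Timeline: | idle 0-1 | P1 1-4 | P2 4-7 | P3 7-8 | P1 8-11 | P4 11-14 | P5 14-17 | P1 17-20 | P4 20-23 | P5 23-26 | P1 26-27 | P4 27-28 |
Completion: P1=27  P2=7  P3=8  P4=28  P5=26
Turnaround (C−A): P1=26  P2=4  P3=5  P4=22  P5=20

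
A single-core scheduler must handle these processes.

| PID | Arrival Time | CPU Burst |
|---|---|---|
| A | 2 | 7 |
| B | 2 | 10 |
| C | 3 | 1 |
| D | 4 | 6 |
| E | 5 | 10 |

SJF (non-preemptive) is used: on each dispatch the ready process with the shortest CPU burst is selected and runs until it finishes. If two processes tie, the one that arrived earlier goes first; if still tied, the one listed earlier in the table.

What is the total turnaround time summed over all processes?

81

Gantt: | idle 0-2 | A 2-9 | C 9-10 | D 10-16 | B 16-26 | E 26-36 |
Completion: A=9  B=26  C=10  D=16  E=36
Turnaround (C−A): A=7  B=24  C=7  D=12  E=31
Turnaround = completion − arrival: A=7, B=24, C=7, D=12, E=31
Total turnaround = 7 + 24 + 7 + 12 + 31 = 81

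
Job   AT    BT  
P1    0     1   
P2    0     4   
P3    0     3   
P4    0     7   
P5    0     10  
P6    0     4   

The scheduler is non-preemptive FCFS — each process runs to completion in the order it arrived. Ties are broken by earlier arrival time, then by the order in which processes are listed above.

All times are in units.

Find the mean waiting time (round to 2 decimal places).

9.00

Gantt: | P1 0-1 | P2 1-5 | P3 5-8 | P4 8-15 | P5 15-25 | P6 25-29 |
Completion: P1=1  P2=5  P3=8  P4=15  P5=25  P6=29
Turnaround (C−A): P1=1  P2=5  P3=8  P4=15  P5=25  P6=29
Waiting times: P1=0, P2=1, P3=5, P4=8, P5=15, P6=25
Average waiting = (0+1+5+8+15+25) / 6 = 54/6 = 9.00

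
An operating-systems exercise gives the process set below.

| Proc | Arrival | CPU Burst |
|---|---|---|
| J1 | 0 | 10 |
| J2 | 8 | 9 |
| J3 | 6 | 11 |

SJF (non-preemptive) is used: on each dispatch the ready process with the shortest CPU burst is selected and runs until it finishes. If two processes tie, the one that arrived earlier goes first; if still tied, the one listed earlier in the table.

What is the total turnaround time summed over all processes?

Schedule: | J1 0-10 | J2 10-19 | J3 19-30 |
Completion: J1=10  J2=19  J3=30
Turnaround (C−A): J1=10  J2=11  J3=24
Turnaround = completion − arrival: J1=10, J2=11, J3=24
Total turnaround = 10 + 11 + 24 = 45

45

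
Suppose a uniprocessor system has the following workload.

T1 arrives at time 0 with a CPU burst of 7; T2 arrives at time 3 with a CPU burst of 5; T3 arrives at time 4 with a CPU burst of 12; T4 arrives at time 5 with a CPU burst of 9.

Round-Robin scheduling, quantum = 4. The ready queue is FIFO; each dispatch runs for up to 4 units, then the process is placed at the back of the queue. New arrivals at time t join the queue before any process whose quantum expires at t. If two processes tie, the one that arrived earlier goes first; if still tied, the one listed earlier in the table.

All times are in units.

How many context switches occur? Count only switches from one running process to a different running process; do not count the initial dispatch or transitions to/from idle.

9

Gantt: | T1 0-4 | T2 4-8 | T3 8-12 | T1 12-15 | T4 15-19 | T2 19-20 | T3 20-24 | T4 24-28 | T3 28-32 | T4 32-33 |
Completion: T1=15  T2=20  T3=32  T4=33
Turnaround (C−A): T1=15  T2=17  T3=28  T4=28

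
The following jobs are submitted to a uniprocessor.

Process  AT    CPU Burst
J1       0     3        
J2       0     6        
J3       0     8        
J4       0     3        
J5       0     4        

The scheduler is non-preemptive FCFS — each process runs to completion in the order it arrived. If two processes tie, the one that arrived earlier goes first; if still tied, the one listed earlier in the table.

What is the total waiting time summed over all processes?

49

Gantt: | J1 0-3 | J2 3-9 | J3 9-17 | J4 17-20 | J5 20-24 |
Completion: J1=3  J2=9  J3=17  J4=20  J5=24
Turnaround (C−A): J1=3  J2=9  J3=17  J4=20  J5=24
Waiting = turnaround − burst: J1=0, J2=3, J3=9, J4=17, J5=20
Total waiting = 0 + 3 + 9 + 17 + 20 = 49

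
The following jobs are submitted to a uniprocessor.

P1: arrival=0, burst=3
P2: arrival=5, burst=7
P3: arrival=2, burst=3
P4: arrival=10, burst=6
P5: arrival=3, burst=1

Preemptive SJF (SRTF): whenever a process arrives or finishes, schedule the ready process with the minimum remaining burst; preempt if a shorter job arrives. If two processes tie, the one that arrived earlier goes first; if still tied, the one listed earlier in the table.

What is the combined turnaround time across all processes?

Schedule: | P1 0-3 | P5 3-4 | P3 4-7 | P2 7-14 | P4 14-20 |
Completion: P1=3  P2=14  P3=7  P4=20  P5=4
Turnaround = completion − arrival: P1=3, P2=9, P3=5, P4=10, P5=1
Total turnaround = 3 + 9 + 5 + 10 + 1 = 28

28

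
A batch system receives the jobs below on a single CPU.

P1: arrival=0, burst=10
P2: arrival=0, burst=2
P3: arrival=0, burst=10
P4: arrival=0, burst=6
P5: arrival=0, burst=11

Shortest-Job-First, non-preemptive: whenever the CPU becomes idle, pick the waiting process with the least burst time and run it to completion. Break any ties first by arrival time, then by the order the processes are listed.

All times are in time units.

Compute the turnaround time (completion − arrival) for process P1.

18

Timeline: | P2 0-2 | P4 2-8 | P1 8-18 | P3 18-28 | P5 28-39 |
Completion: P1=18  P2=2  P3=28  P4=8  P5=39
Turnaround (C−A): P1=18  P2=2  P3=28  P4=8  P5=39
Turnaround(P1) = completion − arrival = 18 − 0 = 18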